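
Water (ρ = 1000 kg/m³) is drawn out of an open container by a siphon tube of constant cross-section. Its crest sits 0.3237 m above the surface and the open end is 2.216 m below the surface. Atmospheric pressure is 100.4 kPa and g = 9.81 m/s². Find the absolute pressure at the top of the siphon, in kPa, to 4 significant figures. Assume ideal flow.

Bernoulli surface→outlet gives ½v² = g·h_out, so v = √(2·9.81·2.216) = 6.594 m/s.
The bore is uniform, so the speed at the crest is the same v. Bernoulli surface→crest: P_atm = P_top + ½ρv² + ρg·h_top.
P_top = 100400 − ½·1000·6.594² − 1000·9.81·0.3237 = 75490 Pa.

P_top ≈ 75.49 kPa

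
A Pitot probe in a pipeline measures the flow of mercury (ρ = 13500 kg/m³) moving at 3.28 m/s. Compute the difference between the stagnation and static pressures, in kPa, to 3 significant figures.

Bernoulli between the free stream and the stagnation point: ½ρv² = P_stag − P_static.
ΔP = ½·13500·3.28² = 72600 Pa.

72.6 kPa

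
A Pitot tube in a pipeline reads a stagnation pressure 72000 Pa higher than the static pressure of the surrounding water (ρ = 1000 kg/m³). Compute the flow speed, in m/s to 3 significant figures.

v ≈ 12.0 m/s

At the stagnation point the flow is brought to rest, so Bernoulli gives P_stag − P_static = ½ρv².
v = √(2ΔP/ρ) = √(2·72000/1000) = 12.0 m/s.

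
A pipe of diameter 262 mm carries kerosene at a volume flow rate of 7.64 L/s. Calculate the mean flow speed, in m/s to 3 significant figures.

Q = 7.64 L/s = 0.00764 m³/s.
v = Q/A = 0.00764 / 0.0539 = 0.142 m/s.

v ≈ 0.142 m/s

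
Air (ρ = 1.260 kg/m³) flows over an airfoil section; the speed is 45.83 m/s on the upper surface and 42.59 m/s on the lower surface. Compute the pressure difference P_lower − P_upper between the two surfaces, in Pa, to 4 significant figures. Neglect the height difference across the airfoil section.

ΔP ≈ 180.5 Pa

The pressure is lower where the speed is higher: ΔP = ½ρ(v_up² − v_low²).
ΔP = ½·1.260·(45.83² − 42.59²) = 180.5 Pa.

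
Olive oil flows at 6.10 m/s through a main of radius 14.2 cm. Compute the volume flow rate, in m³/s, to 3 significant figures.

Q ≈ 0.386 m³/s

Q = A·v = 0.0633 m² × 6.10 m/s = 0.386 m³/s.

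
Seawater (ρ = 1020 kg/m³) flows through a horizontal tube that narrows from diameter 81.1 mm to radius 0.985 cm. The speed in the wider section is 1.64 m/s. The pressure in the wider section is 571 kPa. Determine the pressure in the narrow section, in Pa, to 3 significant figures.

P₂ ≈ 178000 Pa

By continuity, v₂ = v₁·A₁/A₂ = 1.64·(51.7/3.05) = 27.8 m/s.
Along the horizontal streamline, P + ½ρv² is constant.
P₂ = P₁ − ½ρ(v₂² − v₁²) = 571000 − ½·1020·(27.8² − 1.64²) = 571000 − 393000 = 178000 Pa.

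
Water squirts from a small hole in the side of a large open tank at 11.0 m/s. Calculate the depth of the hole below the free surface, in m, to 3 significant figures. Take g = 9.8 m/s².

For a small hole in a large open tank, ½v² = gh, giving h = v²/(2g).
h = 11.0²/(2·9.8) = 121/19.60 = 6.17 m.

h = 6.17 m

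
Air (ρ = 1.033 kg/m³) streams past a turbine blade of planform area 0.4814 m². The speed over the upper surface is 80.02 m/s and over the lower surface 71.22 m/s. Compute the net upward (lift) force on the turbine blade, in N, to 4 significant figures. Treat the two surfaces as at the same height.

F = 330.9 N

From P + ½ρv² = const at equal height, P_low − P_up = ½ρ(v_up² − v_low²).
ΔP = ½·1.033·(80.02² − 71.22²) = 687.4 Pa.
Lift = ΔP · A = 687.4 × 0.4814 = 330.9 N.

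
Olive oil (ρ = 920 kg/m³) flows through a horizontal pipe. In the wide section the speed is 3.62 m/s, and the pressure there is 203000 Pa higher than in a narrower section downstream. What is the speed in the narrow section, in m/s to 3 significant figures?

With h₁ = h₂, rearranging Bernoulli gives v₂ = √(v₁² + 2ΔP/ρ).
v₂ = √(3.62² + 2·203000/920) = √(13.1 + 441) = 21.3 m/s.

21.3 m/s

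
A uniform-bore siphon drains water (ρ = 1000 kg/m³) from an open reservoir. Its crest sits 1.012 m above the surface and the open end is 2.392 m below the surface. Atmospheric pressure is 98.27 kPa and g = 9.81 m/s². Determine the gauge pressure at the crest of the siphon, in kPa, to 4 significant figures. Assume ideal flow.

P_gauge ≈ -33.39 kPa

The outlet speed comes from Torricelli: v = √(2g·2.392) = 6.851 m/s.
With constant cross-section the crest speed equals v; applying Bernoulli from the surface up to the crest, P_top = P_atm − ½ρv² − ρg·h_top.
P_top = 98270 − ½·1000·6.851² − 1000·9.81·1.012 = 64880 Pa. So P_gauge = P_top − P_atm = -33390 Pa.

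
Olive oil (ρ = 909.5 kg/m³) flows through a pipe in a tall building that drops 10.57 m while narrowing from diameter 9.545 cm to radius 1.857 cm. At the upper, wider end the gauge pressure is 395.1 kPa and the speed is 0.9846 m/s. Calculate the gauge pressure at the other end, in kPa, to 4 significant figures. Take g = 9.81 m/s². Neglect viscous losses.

P₂ ≈ 470.6 kPa

Continuity gives A₁v₁ = A₂v₂, so v₂ = (71.56 cm²)/(10.83 cm²) × 0.9846 m/s = 6.503 m/s.
Applying Bernoulli between the two ends and solving for P₂: P₂ = P₁ + ½ρ(v₁² − v₂²) − ρgΔh.
P₂ = 395100 + ½·909.5·(0.9846² − 6.503²) − 909.5·9.81·(−10.57) = 395100 + (-18790) − (-94310) = 470600 Pa.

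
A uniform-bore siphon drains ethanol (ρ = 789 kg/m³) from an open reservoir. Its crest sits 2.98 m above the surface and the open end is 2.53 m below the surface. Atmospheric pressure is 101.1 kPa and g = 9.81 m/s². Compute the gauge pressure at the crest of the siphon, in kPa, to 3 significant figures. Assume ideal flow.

P_gauge ≈ -42.6 kPa

The outlet speed comes from Torricelli: v = √(2g·2.53) = 7.05 m/s.
With constant cross-section the crest speed equals v; applying Bernoulli from the surface up to the crest, P_top = P_atm − ½ρv² − ρg·h_top.
P_top = 101100 − ½·789·7.05² − 789·9.81·2.98 = 58500 Pa. So P_gauge = P_top − P_atm = -42600 Pa.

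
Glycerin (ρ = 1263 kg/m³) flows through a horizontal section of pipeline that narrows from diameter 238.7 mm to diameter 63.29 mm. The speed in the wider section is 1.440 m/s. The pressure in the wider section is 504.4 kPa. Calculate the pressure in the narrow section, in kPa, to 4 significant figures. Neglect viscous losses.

By continuity, v₂ = v₁·A₁/A₂ = 1.440·(447.5/31.46) = 20.48 m/s.
The pipe is horizontal, so Bernoulli reduces to P₁ + ½ρv₁² = P₂ + ½ρv₂².
P₂ = P₁ − ½ρ(v₂² − v₁²) = 504400 − ½·1263·(20.48² − 1.440²) = 504400 − 263600 = 240800 Pa.

P₂ ≈ 240.8 kPa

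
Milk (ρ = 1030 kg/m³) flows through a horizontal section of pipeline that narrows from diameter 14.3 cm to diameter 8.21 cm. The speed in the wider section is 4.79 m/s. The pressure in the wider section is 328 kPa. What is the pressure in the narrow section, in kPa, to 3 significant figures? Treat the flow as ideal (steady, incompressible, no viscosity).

Continuity gives A₁v₁ = A₂v₂, so v₂ = (161 cm²)/(52.9 cm²) × 4.79 m/s = 14.5 m/s.
Bernoulli (h₁ = h₂): P₁ − P₂ = ½ρ(v₂² − v₁²).
P₂ = P₁ − ½ρ(v₂² − v₁²) = 328000 − ½·1030·(14.5² − 4.79²) = 328000 − 96900 = 231000 Pa.

231 kPa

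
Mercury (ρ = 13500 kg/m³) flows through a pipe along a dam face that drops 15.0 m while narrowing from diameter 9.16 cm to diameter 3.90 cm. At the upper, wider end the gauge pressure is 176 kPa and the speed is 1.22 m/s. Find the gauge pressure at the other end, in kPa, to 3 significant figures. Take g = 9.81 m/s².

Mass conservation (A₁v₁ = A₂v₂) gives v₂ = 1.22 × 65.9/11.9 = 6.73 m/s.
Energy conservation along the streamline gives P₂ = P₁ − ½ρ(v₂² − v₁²) − ρg(h₂ − h₁).
P₂ = 176000 + ½·13500·(1.22² − 6.73²) − 13500·9.81·(−15.0) = 176000 + (-296000) − (-1990000) = 1870000 Pa.

P₂ ≈ 1870 kPa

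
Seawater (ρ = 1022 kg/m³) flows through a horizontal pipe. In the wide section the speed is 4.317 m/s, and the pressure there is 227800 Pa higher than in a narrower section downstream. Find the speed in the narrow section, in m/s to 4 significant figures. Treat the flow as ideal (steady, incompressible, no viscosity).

With h₁ = h₂, rearranging Bernoulli gives v₂ = √(v₁² + 2ΔP/ρ).
v₂ = √(4.317² + 2·227800/1022) = √(18.64 + 445.8) = 21.55 m/s.

v₂ ≈ 21.55 m/s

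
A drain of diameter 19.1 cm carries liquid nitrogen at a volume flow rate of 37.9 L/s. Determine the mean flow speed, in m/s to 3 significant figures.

Q = 37.9 L/s = 0.0379 m³/s.
v = Q/A = 0.0379 / 0.0287 = 1.32 m/s.

v ≈ 1.32 m/s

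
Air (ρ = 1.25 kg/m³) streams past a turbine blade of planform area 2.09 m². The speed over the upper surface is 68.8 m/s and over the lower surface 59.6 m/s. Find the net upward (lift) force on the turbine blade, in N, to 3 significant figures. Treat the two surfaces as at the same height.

1540 N

With equal heights on the two surfaces, Bernoulli gives P_lower − P_upper = ½ρ(v_upper² − v_lower²).
ΔP = ½·1.25·(68.8² − 59.6²) = 738 Pa.
Lift = ΔP · A = 738 × 2.09 = 1540 N.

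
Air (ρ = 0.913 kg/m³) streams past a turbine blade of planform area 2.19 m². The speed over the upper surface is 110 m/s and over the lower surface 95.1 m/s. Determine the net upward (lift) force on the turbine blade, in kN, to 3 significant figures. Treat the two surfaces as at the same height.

F = 3.06 kN

With equal heights on the two surfaces, Bernoulli gives P_lower − P_upper = ½ρ(v_upper² − v_lower²).
ΔP = ½·0.913·(110² − 95.1²) = 1400 Pa.
Lift = ΔP · A = 1400 × 2.19 = 3060 N.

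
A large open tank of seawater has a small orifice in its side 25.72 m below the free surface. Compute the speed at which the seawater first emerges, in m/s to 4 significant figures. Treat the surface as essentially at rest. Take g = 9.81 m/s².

With the surface at rest and both surface and jet at atmospheric pressure, Bernoulli gives ρg h = ½ρv², so v = √(2gh) = √(2·9.81·25.72) = 22.46 m/s.

v ≈ 22.46 m/s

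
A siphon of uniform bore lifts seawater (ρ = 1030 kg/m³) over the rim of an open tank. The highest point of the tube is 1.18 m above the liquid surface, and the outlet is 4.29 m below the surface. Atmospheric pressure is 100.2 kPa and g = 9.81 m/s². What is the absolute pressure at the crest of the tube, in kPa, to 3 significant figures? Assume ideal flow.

From the surface to the outlet (both open to atmosphere, surface at rest): v = √(2g·h_out) = √(2·9.81·4.29) = 9.17 m/s.
With constant cross-section the crest speed equals v; applying Bernoulli from the surface up to the crest, P_top = P_atm − ½ρv² − ρg·h_top.
P_top = 100200 − ½·1030·9.17² − 1030·9.81·1.18 = 44900 Pa.

P_top = 44.9 kPa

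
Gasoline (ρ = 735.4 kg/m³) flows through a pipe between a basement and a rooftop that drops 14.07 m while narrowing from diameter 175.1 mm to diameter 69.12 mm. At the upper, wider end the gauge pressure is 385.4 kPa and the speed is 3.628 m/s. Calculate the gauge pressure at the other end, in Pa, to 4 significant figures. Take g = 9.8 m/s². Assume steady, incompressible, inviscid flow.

292300 Pa

By continuity, v₂ = v₁·A₁/A₂ = 3.628·(240.8/37.52) = 23.28 m/s.
Energy conservation along the streamline gives P₂ = P₁ − ½ρ(v₂² − v₁²) − ρg(h₂ − h₁).
P₂ = 385400 + ½·735.4·(3.628² − 23.28²) − 735.4·9.8·(−14.07) = 385400 + (-194500) − (-101400) = 292300 Pa.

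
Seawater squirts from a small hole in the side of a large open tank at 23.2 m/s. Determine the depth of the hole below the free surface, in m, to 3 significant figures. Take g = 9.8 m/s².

Inverting v = √(2gh) gives h = v² / 2g.
h = 23.2²/(2·9.8) = 538/19.60 = 27.5 m.

h ≈ 27.5 m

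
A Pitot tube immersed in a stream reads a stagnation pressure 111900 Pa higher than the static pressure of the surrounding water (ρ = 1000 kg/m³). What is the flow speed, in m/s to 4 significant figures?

At the stagnation point the flow is brought to rest, so Bernoulli gives P_stag − P_static = ½ρv².
v = √(2ΔP/ρ) = √(2·111900/1000) = 14.96 m/s.

v = 14.96 m/s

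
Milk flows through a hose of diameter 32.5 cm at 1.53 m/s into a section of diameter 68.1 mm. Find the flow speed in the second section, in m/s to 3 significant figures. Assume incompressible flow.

v₂ = 34.8 m/s

The volume flow rate is constant, so v₂ = (A₁/A₂)v₁ = (830/36.4)·1.53 = 34.8 m/s.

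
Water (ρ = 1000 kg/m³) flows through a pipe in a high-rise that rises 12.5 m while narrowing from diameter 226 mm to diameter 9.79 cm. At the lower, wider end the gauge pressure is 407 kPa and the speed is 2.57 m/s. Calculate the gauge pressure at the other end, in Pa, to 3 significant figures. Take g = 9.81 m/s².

P₂ ≈ 194000 Pa

By continuity, v₂ = v₁·A₁/A₂ = 2.57·(401/75.3) = 13.7 m/s.
Energy conservation along the streamline gives P₂ = P₁ − ½ρ(v₂² − v₁²) − ρg(h₂ − h₁).
P₂ = 407000 + ½·1000·(2.57² − 13.7²) − 1000·9.81·(+12.5) = 407000 + (-90500) − (123000) = 194000 Pa.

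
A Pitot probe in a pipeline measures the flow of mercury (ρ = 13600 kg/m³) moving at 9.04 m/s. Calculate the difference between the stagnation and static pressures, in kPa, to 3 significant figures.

ΔP ≈ 556 kPa

Bernoulli between the free stream and the stagnation point: ½ρv² = P_stag − P_static.
ΔP = ½·13600·9.04² = 556000 Pa.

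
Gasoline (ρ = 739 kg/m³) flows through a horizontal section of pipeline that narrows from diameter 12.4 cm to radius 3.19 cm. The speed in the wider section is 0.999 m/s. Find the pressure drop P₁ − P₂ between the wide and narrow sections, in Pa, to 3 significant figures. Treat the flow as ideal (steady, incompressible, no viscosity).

4890 Pa

By continuity, v₂ = v₁·A₁/A₂ = 0.999·(121/32.0) = 3.77 m/s.
With no height change, Bernoulli's equation is P₁ + ½ρv₁² = P₂ + ½ρv₂².
P₁ − P₂ = ½·739·(3.77² − 0.999²) = ½·739·13.2 = 4890 Pa.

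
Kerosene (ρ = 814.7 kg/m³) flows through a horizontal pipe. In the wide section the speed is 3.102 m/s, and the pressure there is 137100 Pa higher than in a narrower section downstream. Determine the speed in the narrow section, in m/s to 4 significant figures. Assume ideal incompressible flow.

Horizontal Bernoulli: P₁ + ½ρv₁² = P₂ + ½ρv₂², so v₂² = v₁² + 2(P₁ − P₂)/ρ.
v₂ = √(3.102² + 2·137100/814.7) = √(9.622 + 336.6) = 18.61 m/s.

18.61 m/s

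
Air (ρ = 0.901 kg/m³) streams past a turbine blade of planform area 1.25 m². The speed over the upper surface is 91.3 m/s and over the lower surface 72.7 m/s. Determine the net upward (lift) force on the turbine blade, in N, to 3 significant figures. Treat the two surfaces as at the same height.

F = 1720 N

With equal heights on the two surfaces, Bernoulli gives P_lower − P_upper = ½ρ(v_upper² − v_lower²).
ΔP = ½·0.901·(91.3² − 72.7²) = 1370 Pa.
Lift = ΔP · A = 1370 × 1.25 = 1720 N.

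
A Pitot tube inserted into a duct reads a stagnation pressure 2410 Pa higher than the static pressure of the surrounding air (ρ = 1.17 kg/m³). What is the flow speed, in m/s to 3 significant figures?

Bernoulli between the free stream and the stagnation point: ½ρv² = P_stag − P_static.
v = √(2ΔP/ρ) = √(2·2410/1.17) = 64.2 m/s.

v = 64.2 m/s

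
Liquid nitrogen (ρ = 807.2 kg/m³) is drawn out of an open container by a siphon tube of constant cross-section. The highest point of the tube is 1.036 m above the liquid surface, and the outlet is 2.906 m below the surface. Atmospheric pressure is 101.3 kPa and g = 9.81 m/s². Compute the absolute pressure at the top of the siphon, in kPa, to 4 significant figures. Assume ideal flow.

P_top = 70.08 kPa

Bernoulli surface→outlet gives ½v² = g·h_out, so v = √(2·9.81·2.906) = 7.551 m/s.
With constant cross-section the crest speed equals v; applying Bernoulli from the surface up to the crest, P_top = P_atm − ½ρv² − ρg·h_top.
P_top = 101300 − ½·807.2·7.551² − 807.2·9.81·1.036 = 70080 Pa.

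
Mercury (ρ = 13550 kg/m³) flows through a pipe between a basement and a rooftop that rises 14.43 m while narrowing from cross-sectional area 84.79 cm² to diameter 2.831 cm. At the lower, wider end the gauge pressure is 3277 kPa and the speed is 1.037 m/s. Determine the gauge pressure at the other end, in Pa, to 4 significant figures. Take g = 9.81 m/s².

44220 Pa

By continuity, v₂ = v₁·A₁/A₂ = 1.037·(84.79/6.295) = 13.97 m/s.
Applying Bernoulli between the two ends and solving for P₂: P₂ = P₁ + ½ρ(v₁² − v₂²) − ρgΔh.
P₂ = 3277000 + ½·13550·(1.037² − 13.97²) − 13550·9.81·(+14.43) = 3277000 + (-1315000) − (1918000) = 44220 Pa.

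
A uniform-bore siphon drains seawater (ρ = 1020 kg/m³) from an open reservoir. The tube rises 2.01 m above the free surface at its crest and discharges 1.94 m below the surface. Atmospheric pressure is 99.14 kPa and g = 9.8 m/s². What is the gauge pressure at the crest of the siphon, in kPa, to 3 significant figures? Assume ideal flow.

P_gauge ≈ -39.5 kPa

From the surface to the outlet (both open to atmosphere, surface at rest): v = √(2g·h_out) = √(2·9.8·1.94) = 6.17 m/s.
The bore is uniform, so the speed at the crest is the same v. Bernoulli surface→crest: P_atm = P_top + ½ρv² + ρg·h_top.
P_top = 99140 − ½·1020·6.17² − 1020·9.8·2.01 = 59700 Pa. So P_gauge = P_top − P_atm = -39500 Pa.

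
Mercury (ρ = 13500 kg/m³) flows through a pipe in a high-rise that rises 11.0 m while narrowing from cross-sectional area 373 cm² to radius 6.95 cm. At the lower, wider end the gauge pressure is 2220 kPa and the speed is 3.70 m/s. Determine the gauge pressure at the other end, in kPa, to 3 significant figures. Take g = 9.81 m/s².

By continuity, v₂ = v₁·A₁/A₂ = 3.70·(373/152) = 9.09 m/s.
Energy conservation along the streamline gives P₂ = P₁ − ½ρ(v₂² − v₁²) − ρg(h₂ − h₁).
P₂ = 2220000 + ½·13500·(3.70² − 9.09²) − 13500·9.81·(+11.0) = 2220000 + (-466000) − (1460000) = 297000 Pa.

P₂ ≈ 297 kPa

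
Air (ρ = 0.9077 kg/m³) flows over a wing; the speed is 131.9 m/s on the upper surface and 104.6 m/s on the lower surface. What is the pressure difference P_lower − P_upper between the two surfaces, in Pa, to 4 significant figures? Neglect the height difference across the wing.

2930 Pa

With negligible Δh, P + ½ρv² is constant, so P_low − P_up = ½ρ(v_up² − v_low²).
ΔP = ½·0.9077·(131.9² − 104.6²) = 2930 Pa.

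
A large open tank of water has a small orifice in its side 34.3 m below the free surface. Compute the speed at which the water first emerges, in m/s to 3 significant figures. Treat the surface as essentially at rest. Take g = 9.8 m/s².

Torricelli's result v = √(2gh) gives v = √(2·9.8·34.3) = 25.9 m/s.

25.9 m/s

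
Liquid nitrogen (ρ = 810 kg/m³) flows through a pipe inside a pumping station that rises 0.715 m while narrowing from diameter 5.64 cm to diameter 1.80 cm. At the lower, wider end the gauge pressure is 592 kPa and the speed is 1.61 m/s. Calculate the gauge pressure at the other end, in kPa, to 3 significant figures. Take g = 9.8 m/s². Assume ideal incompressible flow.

P₂ = 486 kPa

Mass conservation (A₁v₁ = A₂v₂) gives v₂ = 1.61 × 25.0/2.54 = 15.8 m/s.
Bernoulli: P₁ + ½ρv₁² + ρg h₁ = P₂ + ½ρv₂² + ρg h₂, so P₂ = P₁ + ½ρ(v₁² − v₂²) − ρg(h₂ − h₁).
P₂ = 592000 + ½·810·(1.61² − 15.8²) − 810·9.8·(+0.715) = 592000 + (-100000) − (5680) = 486000 Pa.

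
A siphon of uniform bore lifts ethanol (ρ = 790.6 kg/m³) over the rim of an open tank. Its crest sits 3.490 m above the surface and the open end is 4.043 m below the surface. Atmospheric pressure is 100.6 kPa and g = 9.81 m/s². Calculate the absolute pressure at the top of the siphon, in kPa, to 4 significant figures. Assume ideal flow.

The outlet speed comes from Torricelli: v = √(2g·4.043) = 8.906 m/s.
Continuity keeps v the same throughout the tube; from surface to crest, P_atm + 0 = P_top + ½ρv² + ρg·h_top.
P_top = 100600 − ½·790.6·8.906² − 790.6·9.81·3.490 = 42180 Pa.

42.18 kPa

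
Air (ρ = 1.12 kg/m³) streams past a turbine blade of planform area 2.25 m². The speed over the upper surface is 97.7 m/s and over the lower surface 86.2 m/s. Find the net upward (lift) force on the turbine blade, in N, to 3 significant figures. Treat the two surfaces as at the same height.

F ≈ 2660 N

The faster flow above has the lower pressure; Bernoulli (same height) gives ΔP = ½ρ(v_up² − v_low²).
ΔP = ½·1.12·(97.7² − 86.2²) = 1180 Pa.
Lift = ΔP · A = 1180 × 2.25 = 2660 N.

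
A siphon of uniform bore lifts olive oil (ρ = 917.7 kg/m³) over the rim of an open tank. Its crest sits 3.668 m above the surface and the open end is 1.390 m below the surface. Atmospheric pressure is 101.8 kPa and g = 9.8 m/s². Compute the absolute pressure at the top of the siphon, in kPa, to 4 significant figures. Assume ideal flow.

The outlet speed comes from Torricelli: v = √(2g·1.390) = 5.220 m/s.
With constant cross-section the crest speed equals v; applying Bernoulli from the surface up to the crest, P_top = P_atm − ½ρv² − ρg·h_top.
P_top = 101800 − ½·917.7·5.220² − 917.7·9.8·3.668 = 56310 Pa.

56.31 kPa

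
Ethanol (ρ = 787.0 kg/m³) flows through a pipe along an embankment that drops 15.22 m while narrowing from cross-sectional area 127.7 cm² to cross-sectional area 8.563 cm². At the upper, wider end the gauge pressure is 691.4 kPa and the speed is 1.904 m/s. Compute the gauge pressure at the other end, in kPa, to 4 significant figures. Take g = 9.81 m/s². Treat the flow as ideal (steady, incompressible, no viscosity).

493.1 kPa

Continuity gives A₁v₁ = A₂v₂, so v₂ = (127.7 cm²)/(8.563 cm²) × 1.904 m/s = 28.39 m/s.
Applying Bernoulli between the two ends and solving for P₂: P₂ = P₁ + ½ρ(v₁² − v₂²) − ρgΔh.
P₂ = 691400 + ½·787.0·(1.904² − 28.39²) − 787.0·9.81·(−15.22) = 691400 + (-315800) − (-117500) = 493100 Pa.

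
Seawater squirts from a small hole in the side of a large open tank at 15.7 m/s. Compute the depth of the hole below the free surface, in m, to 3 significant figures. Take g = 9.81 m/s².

Torricelli: v = √(2gh), so h = v²/(2g).
h = 15.7²/(2·9.81) = 246/19.62 = 12.6 m.

h = 12.6 m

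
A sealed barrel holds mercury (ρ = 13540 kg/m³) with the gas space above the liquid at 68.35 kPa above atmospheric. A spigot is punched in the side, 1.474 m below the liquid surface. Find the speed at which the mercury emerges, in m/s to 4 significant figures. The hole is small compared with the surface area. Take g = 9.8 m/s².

v ≈ 6.244 m/s

Take point 1 at the surface (v₁ ≈ 0) and point 2 at the hole (at atmospheric pressure). Bernoulli: P₁ + ρg h = P_atm + ½ρv₂².
With P₁ − P_atm = 68350 Pa, v₂ = √(2gh + 2ΔP/ρ) = √(2·9.8·1.474 + 2·68350/13540) = 6.244 m/s.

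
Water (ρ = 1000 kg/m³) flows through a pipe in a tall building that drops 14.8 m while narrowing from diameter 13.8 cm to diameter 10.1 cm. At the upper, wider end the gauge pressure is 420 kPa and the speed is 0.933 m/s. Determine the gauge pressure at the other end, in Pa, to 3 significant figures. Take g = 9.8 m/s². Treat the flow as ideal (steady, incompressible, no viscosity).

P₂ ≈ 564000 Pa

Continuity gives A₁v₁ = A₂v₂, so v₂ = (150 cm²)/(80.1 cm²) × 0.933 m/s = 1.74 m/s.
Bernoulli: P₁ + ½ρv₁² + ρg h₁ = P₂ + ½ρv₂² + ρg h₂, so P₂ = P₁ + ½ρ(v₁² − v₂²) − ρg(h₂ − h₁).
P₂ = 420000 + ½·1000·(0.933² − 1.74²) − 1000·9.8·(−14.8) = 420000 + (-1080) − (-145000) = 564000 Pa.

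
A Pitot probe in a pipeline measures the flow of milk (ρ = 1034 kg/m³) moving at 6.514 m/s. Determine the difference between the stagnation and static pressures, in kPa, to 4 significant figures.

At the stagnation point the flow is brought to rest, so Bernoulli gives P_stag − P_static = ½ρv².
ΔP = ½·1034·6.514² = 21940 Pa.

21.94 kPa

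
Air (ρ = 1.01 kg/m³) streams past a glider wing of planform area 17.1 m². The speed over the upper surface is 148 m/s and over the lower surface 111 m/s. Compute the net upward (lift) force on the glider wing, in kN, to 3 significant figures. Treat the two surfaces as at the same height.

From P + ½ρv² = const at equal height, P_low − P_up = ½ρ(v_up² − v_low²).
ΔP = ½·1.01·(148² − 111²) = 4840 Pa.
Lift = ΔP · A = 4840 × 17.1 = 82800 N.

F ≈ 82.8 kN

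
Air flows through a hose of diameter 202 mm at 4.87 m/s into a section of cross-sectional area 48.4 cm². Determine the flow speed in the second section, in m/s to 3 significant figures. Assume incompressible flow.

v₂ = 32.2 m/s

Continuity gives A₁v₁ = A₂v₂, so v₂ = (320 cm²)/(48.4 cm²) × 4.87 m/s = 32.2 m/s.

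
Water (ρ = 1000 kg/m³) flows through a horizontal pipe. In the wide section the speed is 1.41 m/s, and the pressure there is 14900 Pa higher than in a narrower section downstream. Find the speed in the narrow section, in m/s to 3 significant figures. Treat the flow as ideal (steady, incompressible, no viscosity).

5.64 m/s

Horizontal Bernoulli: P₁ + ½ρv₁² = P₂ + ½ρv₂², so v₂² = v₁² + 2(P₁ − P₂)/ρ.
v₂ = √(1.41² + 2·14900/1000) = √(1.99 + 29.8) = 5.64 m/s.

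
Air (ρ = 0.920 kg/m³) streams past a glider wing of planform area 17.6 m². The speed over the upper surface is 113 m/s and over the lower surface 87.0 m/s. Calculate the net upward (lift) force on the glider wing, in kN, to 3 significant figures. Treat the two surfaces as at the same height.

F ≈ 42.1 kN

The faster flow above has the lower pressure; Bernoulli (same height) gives ΔP = ½ρ(v_up² − v_low²).
ΔP = ½·0.920·(113² − 87.0²) = 2390 Pa.
Lift = ΔP · A = 2390 × 17.6 = 42100 N.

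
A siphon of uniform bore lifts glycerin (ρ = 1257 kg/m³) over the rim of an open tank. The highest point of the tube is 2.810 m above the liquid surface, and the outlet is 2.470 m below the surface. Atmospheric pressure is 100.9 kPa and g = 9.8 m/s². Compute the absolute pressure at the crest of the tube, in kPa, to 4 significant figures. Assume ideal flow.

Bernoulli surface→outlet gives ½v² = g·h_out, so v = √(2·9.8·2.470) = 6.958 m/s.
The bore is uniform, so the speed at the crest is the same v. Bernoulli surface→crest: P_atm = P_top + ½ρv² + ρg·h_top.
P_top = 100900 − ½·1257·6.958² − 1257·9.8·2.810 = 35860 Pa.

P_top = 35.86 kPa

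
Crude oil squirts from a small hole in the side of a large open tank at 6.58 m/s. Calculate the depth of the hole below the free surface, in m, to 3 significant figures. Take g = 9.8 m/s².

2.21 m

For a small hole in a large open tank, ½v² = gh, giving h = v²/(2g).
h = 6.58²/(2·9.8) = 43.3/19.60 = 2.21 m.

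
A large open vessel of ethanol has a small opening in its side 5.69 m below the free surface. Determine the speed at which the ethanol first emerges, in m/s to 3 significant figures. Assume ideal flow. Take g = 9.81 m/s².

Bernoulli from surface to hole (P equal, v_surface ≈ 0): v = √(2gh) = √(2×9.81×5.69) = 10.6 m/s.

v = 10.6 m/s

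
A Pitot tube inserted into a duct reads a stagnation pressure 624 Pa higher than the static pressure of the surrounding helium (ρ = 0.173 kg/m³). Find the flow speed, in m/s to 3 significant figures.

At the stagnation point the flow is brought to rest, so Bernoulli gives P_stag − P_static = ½ρv².
v = √(2ΔP/ρ) = √(2·624/0.173) = 84.9 m/s.

v ≈ 84.9 m/s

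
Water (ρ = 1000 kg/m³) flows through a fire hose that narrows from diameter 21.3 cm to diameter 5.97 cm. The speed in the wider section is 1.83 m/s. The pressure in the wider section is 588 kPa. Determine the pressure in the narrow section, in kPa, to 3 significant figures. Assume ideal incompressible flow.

By continuity, v₂ = v₁·A₁/A₂ = 1.83·(356/28.0) = 23.3 m/s.
The pipe is horizontal, so Bernoulli reduces to P₁ + ½ρv₁² = P₂ + ½ρv₂².
P₂ = P₁ − ½ρ(v₂² − v₁²) = 588000 − ½·1000·(23.3² − 1.83²) = 588000 − 270000 = 318000 Pa.

P₂ ≈ 318 kPa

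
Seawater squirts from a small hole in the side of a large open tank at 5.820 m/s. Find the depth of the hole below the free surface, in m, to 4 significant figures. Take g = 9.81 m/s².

1.726 m

Torricelli: v = √(2gh), so h = v²/(2g).
h = 5.820²/(2·9.81) = 33.87/19.62 = 1.726 m.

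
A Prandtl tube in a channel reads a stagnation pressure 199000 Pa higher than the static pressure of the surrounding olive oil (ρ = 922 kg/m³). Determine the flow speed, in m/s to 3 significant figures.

The dynamic pressure equals the rise in static pressure at the stagnation point: ΔP = ½ρv².
v = √(2ΔP/ρ) = √(2·199000/922) = 20.8 m/s.

v = 20.8 m/s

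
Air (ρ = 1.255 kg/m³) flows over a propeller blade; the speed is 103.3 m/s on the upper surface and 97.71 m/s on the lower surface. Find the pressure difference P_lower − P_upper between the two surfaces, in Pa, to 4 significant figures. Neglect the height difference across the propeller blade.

The pressure is lower where the speed is higher: ΔP = ½ρ(v_up² − v_low²).
ΔP = ½·1.255·(103.3² − 97.71²) = 705.1 Pa.

ΔP ≈ 705.1 Pa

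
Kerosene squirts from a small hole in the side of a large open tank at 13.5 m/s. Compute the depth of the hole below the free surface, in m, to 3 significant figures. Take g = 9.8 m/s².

h = 9.30 m

For a small hole in a large open tank, ½v² = gh, giving h = v²/(2g).
h = 13.5²/(2·9.8) = 182/19.60 = 9.30 m.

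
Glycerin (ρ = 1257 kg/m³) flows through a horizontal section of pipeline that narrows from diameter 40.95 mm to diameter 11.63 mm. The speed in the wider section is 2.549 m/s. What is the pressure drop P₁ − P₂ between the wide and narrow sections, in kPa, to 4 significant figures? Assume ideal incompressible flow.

Continuity gives A₁v₁ = A₂v₂, so v₂ = (13.17 cm²)/(1.062 cm²) × 2.549 m/s = 31.60 m/s.
With no height change, Bernoulli's equation is P₁ + ½ρv₁² = P₂ + ½ρv₂².
P₁ − P₂ = ½·1257·(31.60² − 2.549²) = ½·1257·992.2 = 623600 Pa.

ΔP ≈ 623.6 kPa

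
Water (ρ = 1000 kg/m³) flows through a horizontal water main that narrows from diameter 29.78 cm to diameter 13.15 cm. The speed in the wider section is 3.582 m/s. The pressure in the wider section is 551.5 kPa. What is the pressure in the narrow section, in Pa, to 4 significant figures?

Continuity gives A₁v₁ = A₂v₂, so v₂ = (696.5 cm²)/(135.8 cm²) × 3.582 m/s = 18.37 m/s.
With no height change, Bernoulli's equation is P₁ + ½ρv₁² = P₂ + ½ρv₂².
P₂ = P₁ − ½ρ(v₂² − v₁²) = 551500 − ½·1000·(18.37² − 3.582²) = 551500 − 162300 = 389200 Pa.

389200 Pa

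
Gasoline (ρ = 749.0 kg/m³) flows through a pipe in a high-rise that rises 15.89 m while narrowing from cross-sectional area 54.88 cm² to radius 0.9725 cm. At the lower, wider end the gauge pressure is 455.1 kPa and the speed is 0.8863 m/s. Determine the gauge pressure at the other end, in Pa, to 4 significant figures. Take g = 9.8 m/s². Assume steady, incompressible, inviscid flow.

238400 Pa

Mass conservation (A₁v₁ = A₂v₂) gives v₂ = 0.8863 × 54.88/2.971 = 16.37 m/s.
Bernoulli: P₁ + ½ρv₁² + ρg h₁ = P₂ + ½ρv₂² + ρg h₂, so P₂ = P₁ + ½ρ(v₁² − v₂²) − ρg(h₂ − h₁).
P₂ = 455100 + ½·749.0·(0.8863² − 16.37²) − 749.0·9.8·(+15.89) = 455100 + (-100100) − (116600) = 238400 Pa.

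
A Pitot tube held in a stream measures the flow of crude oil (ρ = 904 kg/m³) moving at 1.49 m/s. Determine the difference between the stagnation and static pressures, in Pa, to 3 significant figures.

The dynamic pressure equals the rise in static pressure at the stagnation point: ΔP = ½ρv².
ΔP = ½·904·1.49² = 1000 Pa.

ΔP = 1000 Pa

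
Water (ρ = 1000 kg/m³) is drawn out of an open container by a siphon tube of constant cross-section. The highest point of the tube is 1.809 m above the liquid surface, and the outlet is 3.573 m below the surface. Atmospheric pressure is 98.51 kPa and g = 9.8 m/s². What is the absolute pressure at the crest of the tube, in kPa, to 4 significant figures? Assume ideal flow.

P_top ≈ 45.77 kPa

Bernoulli surface→outlet gives ½v² = g·h_out, so v = √(2·9.8·3.573) = 8.368 m/s.
Continuity keeps v the same throughout the tube; from surface to crest, P_atm + 0 = P_top + ½ρv² + ρg·h_top.
P_top = 98510 − ½·1000·8.368² − 1000·9.8·1.809 = 45770 Pa.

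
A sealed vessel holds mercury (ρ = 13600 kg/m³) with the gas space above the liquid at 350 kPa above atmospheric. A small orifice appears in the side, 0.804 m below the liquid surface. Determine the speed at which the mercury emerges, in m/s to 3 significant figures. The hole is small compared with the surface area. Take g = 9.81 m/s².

Take point 1 at the surface (v₁ ≈ 0) and point 2 at the hole (at atmospheric pressure). Bernoulli: P₁ + ρg h = P_atm + ½ρv₂².
With P₁ − P_atm = 350000 Pa, v₂ = √(2gh + 2ΔP/ρ) = √(2·9.81·0.804 + 2·350000/13600) = 8.20 m/s.

v ≈ 8.20 m/s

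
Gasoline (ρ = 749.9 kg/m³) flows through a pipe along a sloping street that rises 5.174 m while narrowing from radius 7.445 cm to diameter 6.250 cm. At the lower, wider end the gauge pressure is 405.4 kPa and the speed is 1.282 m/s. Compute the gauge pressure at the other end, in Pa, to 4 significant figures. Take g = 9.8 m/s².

By continuity, v₂ = v₁·A₁/A₂ = 1.282·(174.1/30.68) = 7.276 m/s.
Bernoulli: P₁ + ½ρv₁² + ρg h₁ = P₂ + ½ρv₂² + ρg h₂, so P₂ = P₁ + ½ρ(v₁² − v₂²) − ρg(h₂ − h₁).
P₂ = 405400 + ½·749.9·(1.282² − 7.276²) − 749.9·9.8·(+5.174) = 405400 + (-19240) − (38020) = 348100 Pa.

P₂ = 348100 Pa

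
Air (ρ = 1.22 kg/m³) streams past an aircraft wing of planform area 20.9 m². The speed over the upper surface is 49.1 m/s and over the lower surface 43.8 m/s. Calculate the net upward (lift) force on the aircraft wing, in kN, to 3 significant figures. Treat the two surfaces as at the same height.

The faster flow above has the lower pressure; Bernoulli (same height) gives ΔP = ½ρ(v_up² − v_low²).
ΔP = ½·1.22·(49.1² − 43.8²) = 300 Pa.
Lift = ΔP · A = 300 × 20.9 = 6280 N.

F ≈ 6.28 kN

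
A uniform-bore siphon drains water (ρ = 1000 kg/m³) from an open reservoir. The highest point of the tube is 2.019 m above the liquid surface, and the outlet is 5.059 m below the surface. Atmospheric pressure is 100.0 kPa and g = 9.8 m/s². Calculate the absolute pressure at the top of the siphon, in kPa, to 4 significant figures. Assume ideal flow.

P_top ≈ 30.64 kPa

The outlet speed comes from Torricelli: v = √(2g·5.059) = 9.958 m/s.
The bore is uniform, so the speed at the crest is the same v. Bernoulli surface→crest: P_atm = P_top + ½ρv² + ρg·h_top.
P_top = 100000 − ½·1000·9.958² − 1000·9.8·2.019 = 30640 Pa.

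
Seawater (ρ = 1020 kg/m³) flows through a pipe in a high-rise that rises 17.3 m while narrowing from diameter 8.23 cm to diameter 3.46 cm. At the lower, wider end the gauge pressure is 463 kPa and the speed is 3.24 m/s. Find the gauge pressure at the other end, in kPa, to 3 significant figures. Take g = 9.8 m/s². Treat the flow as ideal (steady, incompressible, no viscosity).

Continuity gives A₁v₁ = A₂v₂, so v₂ = (53.2 cm²)/(9.40 cm²) × 3.24 m/s = 18.3 m/s.
Applying Bernoulli between the two ends and solving for P₂: P₂ = P₁ + ½ρ(v₁² − v₂²) − ρgΔh.
P₂ = 463000 + ½·1020·(3.24² − 18.3²) − 1020·9.8·(+17.3) = 463000 + (-166000) − (173000) = 124000 Pa.

124 kPa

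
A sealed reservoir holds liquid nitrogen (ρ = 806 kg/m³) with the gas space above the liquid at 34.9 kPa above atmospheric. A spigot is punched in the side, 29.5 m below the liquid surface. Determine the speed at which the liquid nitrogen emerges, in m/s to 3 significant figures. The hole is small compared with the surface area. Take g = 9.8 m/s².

v ≈ 25.8 m/s

Take point 1 at the surface (v₁ ≈ 0) and point 2 at the hole (at atmospheric pressure). Bernoulli: P₁ + ρg h = P_atm + ½ρv₂².
With P₁ − P_atm = 34900 Pa, v₂ = √(2gh + 2ΔP/ρ) = √(2·9.8·29.5 + 2·34900/806) = 25.8 m/s.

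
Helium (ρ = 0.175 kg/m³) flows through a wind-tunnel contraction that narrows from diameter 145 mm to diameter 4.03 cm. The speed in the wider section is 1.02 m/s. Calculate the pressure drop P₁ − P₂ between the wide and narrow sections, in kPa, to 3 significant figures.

Continuity gives A₁v₁ = A₂v₂, so v₂ = (165 cm²)/(12.8 cm²) × 1.02 m/s = 13.2 m/s.
The pipe is horizontal, so Bernoulli reduces to P₁ + ½ρv₁² = P₂ + ½ρv₂².
P₁ − P₂ = ½·0.175·(13.2² − 1.02²) = ½·0.175·173 = 15.2 Pa.

ΔP = 0.0152 kPa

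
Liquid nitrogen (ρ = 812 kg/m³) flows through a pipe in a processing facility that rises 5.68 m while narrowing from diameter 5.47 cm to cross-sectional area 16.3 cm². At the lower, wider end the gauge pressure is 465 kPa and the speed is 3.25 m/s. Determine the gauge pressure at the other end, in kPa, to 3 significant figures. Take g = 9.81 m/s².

Continuity gives A₁v₁ = A₂v₂, so v₂ = (23.5 cm²)/(16.3 cm²) × 3.25 m/s = 4.69 m/s.
Energy conservation along the streamline gives P₂ = P₁ − ½ρ(v₂² − v₁²) − ρg(h₂ − h₁).
P₂ = 465000 + ½·812·(3.25² − 4.69²) − 812·9.81·(+5.68) = 465000 + (-4630) − (45200) = 415000 Pa.

P₂ = 415 kPa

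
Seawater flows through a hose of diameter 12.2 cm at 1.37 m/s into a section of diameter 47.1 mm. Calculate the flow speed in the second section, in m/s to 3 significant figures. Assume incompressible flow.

v₂ ≈ 9.19 m/s

The volume flow rate is constant, so v₂ = (A₁/A₂)v₁ = (117/17.4)·1.37 = 9.19 m/s.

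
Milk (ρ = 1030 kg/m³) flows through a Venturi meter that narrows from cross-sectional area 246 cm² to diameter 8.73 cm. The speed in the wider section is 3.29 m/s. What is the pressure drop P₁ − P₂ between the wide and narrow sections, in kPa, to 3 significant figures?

The volume flow rate is constant, so v₂ = (A₁/A₂)v₁ = (246/59.9)·3.29 = 13.5 m/s.
Along the horizontal streamline, P + ½ρv² is constant.
P₁ − P₂ = ½·1030·(13.5² − 3.29²) = ½·1030·172 = 88600 Pa.

88.6 kPa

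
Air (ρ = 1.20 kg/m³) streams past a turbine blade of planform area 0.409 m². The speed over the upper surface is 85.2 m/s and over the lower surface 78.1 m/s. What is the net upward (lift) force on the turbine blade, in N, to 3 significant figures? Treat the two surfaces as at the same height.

From P + ½ρv² = const at equal height, P_low − P_up = ½ρ(v_up² − v_low²).
ΔP = ½·1.20·(85.2² − 78.1²) = 696 Pa.
Lift = ΔP · A = 696 × 0.409 = 285 N.

F ≈ 285 N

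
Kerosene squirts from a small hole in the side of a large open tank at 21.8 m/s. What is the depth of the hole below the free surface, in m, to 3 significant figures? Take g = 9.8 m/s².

h = 24.2 m

Inverting v = √(2gh) gives h = v² / 2g.
h = 21.8²/(2·9.8) = 475/19.60 = 24.2 m.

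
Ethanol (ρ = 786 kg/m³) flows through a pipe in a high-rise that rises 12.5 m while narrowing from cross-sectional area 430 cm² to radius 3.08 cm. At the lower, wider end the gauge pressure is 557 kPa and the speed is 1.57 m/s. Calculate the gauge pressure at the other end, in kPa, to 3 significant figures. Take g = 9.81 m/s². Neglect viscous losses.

P₂ = 260 kPa

Continuity gives A₁v₁ = A₂v₂, so v₂ = (430 cm²)/(29.8 cm²) × 1.57 m/s = 22.7 m/s.
Energy conservation along the streamline gives P₂ = P₁ − ½ρ(v₂² − v₁²) − ρg(h₂ − h₁).
P₂ = 557000 + ½·786·(1.57² − 22.7²) − 786·9.81·(+12.5) = 557000 + (-201000) − (96400) = 260000 Pa.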